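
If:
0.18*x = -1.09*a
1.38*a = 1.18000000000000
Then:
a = 0.86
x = -5.18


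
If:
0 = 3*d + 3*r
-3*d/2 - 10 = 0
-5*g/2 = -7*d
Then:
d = -20/3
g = -56/3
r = 20/3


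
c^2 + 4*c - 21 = (c - 3)*(c + 7)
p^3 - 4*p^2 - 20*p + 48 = (p - 6)*(p - 2)*(p + 4)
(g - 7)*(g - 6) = g^2 - 13*g + 42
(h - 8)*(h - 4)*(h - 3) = h^3 - 15*h^2 + 68*h - 96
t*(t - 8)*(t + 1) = t^3 - 7*t^2 - 8*t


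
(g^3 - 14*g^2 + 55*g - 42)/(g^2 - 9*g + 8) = (g^2 - 13*g + 42)/(g - 8)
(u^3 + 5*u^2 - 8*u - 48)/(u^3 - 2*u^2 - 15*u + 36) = (u + 4)/(u - 3)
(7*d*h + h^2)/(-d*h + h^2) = (-7*d - h)/(d - h)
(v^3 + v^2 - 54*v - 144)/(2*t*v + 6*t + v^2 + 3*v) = (v^2 - 2*v - 48)/(2*t + v)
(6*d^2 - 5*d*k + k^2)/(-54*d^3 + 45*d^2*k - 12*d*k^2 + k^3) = (-2*d + k)/(18*d^2 - 9*d*k + k^2)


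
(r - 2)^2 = r^2 - 4*r + 4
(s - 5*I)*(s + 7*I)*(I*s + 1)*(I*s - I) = -s^4 + s^3 - I*s^3 - 37*s^2 + I*s^2 + 37*s + 35*I*s - 35*I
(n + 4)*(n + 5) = n^2 + 9*n + 20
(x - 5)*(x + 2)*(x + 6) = x^3 + 3*x^2 - 28*x - 60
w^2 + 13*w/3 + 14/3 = (w + 2)*(w + 7/3)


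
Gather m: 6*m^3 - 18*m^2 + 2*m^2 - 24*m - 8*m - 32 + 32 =6*m^3 - 16*m^2 - 32*m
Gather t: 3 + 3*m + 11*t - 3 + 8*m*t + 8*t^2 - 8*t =3*m + 8*t^2 + t*(8*m + 3)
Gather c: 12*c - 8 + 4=12*c - 4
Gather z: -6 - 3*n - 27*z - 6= -3*n - 27*z - 12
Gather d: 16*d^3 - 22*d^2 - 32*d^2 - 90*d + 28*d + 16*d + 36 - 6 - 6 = 16*d^3 - 54*d^2 - 46*d + 24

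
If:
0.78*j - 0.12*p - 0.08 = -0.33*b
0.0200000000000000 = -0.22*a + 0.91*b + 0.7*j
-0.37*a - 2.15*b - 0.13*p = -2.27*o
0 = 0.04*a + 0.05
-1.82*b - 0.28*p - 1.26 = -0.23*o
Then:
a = -1.25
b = -6.12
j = 7.59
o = -4.18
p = 31.85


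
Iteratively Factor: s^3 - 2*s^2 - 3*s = (s)*(s^2 - 2*s - 3) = s*(s + 1)*(s - 3)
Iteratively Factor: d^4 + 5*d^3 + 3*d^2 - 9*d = (d + 3)*(d^3 + 2*d^2 - 3*d) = (d - 1)*(d + 3)*(d^2 + 3*d) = d*(d - 1)*(d + 3)*(d + 3)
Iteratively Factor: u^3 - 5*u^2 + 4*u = (u - 4)*(u^2 - u) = (u - 4)*(u - 1)*(u)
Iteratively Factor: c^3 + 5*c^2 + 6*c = (c)*(c^2 + 5*c + 6) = c*(c + 2)*(c + 3)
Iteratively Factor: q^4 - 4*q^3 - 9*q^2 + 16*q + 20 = (q + 2)*(q^3 - 6*q^2 + 3*q + 10) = (q + 1)*(q + 2)*(q^2 - 7*q + 10) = (q - 2)*(q + 1)*(q + 2)*(q - 5)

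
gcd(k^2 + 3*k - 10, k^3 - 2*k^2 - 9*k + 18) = k - 2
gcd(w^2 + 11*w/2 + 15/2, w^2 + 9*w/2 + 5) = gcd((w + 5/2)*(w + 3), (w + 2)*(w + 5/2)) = w + 5/2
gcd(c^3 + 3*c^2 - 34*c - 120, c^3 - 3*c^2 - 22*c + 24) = c^2 - 2*c - 24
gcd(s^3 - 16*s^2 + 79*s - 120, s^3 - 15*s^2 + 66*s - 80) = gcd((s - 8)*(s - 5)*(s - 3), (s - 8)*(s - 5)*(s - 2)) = s^2 - 13*s + 40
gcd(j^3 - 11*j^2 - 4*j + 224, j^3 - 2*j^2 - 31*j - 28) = j^2 - 3*j - 28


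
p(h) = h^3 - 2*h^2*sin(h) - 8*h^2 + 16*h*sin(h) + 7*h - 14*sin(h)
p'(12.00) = 171.35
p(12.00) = 719.02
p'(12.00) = 171.35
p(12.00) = 719.02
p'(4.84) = 5.28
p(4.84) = -56.60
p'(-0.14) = -9.13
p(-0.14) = 1.13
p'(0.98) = 4.10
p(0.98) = -0.08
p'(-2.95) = 152.18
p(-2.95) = -100.97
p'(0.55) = 1.37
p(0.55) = -1.44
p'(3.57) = -28.64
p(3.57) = -38.79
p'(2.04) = -10.83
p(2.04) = -1.32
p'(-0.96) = -9.02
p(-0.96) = 10.58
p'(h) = -2*h^2*cos(h) + 3*h^2 - 4*h*sin(h) + 16*h*cos(h) - 16*h + 16*sin(h) - 14*cos(h) + 7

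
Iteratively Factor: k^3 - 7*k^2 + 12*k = (k)*(k^2 - 7*k + 12) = k*(k - 4)*(k - 3)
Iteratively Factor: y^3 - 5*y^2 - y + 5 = (y + 1)*(y^2 - 6*y + 5) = (y - 1)*(y + 1)*(y - 5)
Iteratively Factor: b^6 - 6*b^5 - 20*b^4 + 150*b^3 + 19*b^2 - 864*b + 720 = (b - 3)*(b^5 - 3*b^4 - 29*b^3 + 63*b^2 + 208*b - 240) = (b - 3)*(b + 3)*(b^4 - 6*b^3 - 11*b^2 + 96*b - 80) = (b - 3)*(b - 1)*(b + 3)*(b^3 - 5*b^2 - 16*b + 80) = (b - 5)*(b - 3)*(b - 1)*(b + 3)*(b^2 - 16) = (b - 5)*(b - 3)*(b - 1)*(b + 3)*(b + 4)*(b - 4)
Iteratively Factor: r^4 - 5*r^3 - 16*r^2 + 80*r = (r - 5)*(r^3 - 16*r) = r*(r - 5)*(r^2 - 16) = r*(r - 5)*(r - 4)*(r + 4)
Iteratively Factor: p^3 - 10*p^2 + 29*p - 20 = (p - 5)*(p^2 - 5*p + 4) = (p - 5)*(p - 1)*(p - 4)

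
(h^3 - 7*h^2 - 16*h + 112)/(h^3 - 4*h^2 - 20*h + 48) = (h^2 - 11*h + 28)/(h^2 - 8*h + 12)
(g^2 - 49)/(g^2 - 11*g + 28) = (g + 7)/(g - 4)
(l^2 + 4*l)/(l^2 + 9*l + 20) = l/(l + 5)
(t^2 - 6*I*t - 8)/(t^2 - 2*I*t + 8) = (t - 2*I)/(t + 2*I)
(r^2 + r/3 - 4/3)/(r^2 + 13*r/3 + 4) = (r - 1)/(r + 3)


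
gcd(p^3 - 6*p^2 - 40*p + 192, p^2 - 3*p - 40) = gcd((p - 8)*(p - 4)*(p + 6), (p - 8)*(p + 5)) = p - 8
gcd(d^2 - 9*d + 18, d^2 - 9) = d - 3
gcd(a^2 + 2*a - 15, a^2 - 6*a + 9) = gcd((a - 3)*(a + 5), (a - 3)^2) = a - 3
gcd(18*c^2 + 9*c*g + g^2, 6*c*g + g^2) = 6*c + g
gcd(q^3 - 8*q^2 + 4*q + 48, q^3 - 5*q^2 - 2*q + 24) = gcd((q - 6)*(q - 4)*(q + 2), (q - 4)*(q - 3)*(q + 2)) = q^2 - 2*q - 8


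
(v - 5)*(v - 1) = v^2 - 6*v + 5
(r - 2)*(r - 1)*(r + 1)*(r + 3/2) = r^4 - r^3/2 - 4*r^2 + r/2 + 3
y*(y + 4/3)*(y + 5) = y^3 + 19*y^2/3 + 20*y/3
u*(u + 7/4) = u^2 + 7*u/4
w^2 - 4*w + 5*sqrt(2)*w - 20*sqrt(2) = (w - 4)*(w + 5*sqrt(2))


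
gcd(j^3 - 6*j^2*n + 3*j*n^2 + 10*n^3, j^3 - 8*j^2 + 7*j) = 1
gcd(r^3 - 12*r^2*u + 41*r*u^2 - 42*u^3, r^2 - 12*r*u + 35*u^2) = r - 7*u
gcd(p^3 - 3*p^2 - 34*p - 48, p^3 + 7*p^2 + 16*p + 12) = p^2 + 5*p + 6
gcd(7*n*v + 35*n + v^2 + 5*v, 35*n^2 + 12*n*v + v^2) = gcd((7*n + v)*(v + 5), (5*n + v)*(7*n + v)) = 7*n + v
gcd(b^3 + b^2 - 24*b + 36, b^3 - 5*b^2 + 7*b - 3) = b - 3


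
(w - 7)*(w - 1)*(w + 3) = w^3 - 5*w^2 - 17*w + 21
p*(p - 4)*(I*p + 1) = I*p^3 + p^2 - 4*I*p^2 - 4*p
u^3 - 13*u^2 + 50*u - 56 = (u - 7)*(u - 4)*(u - 2)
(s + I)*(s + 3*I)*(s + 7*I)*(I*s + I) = I*s^4 - 11*s^3 + I*s^3 - 11*s^2 - 31*I*s^2 + 21*s - 31*I*s + 21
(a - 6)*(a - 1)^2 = a^3 - 8*a^2 + 13*a - 6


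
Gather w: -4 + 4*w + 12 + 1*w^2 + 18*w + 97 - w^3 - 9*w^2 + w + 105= -w^3 - 8*w^2 + 23*w + 210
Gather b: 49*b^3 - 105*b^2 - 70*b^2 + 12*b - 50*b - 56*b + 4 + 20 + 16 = 49*b^3 - 175*b^2 - 94*b + 40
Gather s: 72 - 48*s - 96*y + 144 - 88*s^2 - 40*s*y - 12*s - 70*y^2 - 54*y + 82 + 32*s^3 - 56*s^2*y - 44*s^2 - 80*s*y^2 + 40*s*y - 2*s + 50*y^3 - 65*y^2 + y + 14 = 32*s^3 + s^2*(-56*y - 132) + s*(-80*y^2 - 62) + 50*y^3 - 135*y^2 - 149*y + 312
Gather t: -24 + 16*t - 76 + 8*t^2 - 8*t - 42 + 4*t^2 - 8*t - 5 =12*t^2 - 147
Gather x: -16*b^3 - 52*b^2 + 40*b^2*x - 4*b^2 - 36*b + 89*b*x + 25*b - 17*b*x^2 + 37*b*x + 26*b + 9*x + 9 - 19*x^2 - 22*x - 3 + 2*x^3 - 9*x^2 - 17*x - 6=-16*b^3 - 56*b^2 + 15*b + 2*x^3 + x^2*(-17*b - 28) + x*(40*b^2 + 126*b - 30)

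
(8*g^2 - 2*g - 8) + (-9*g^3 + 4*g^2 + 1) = -9*g^3 + 12*g^2 - 2*g - 7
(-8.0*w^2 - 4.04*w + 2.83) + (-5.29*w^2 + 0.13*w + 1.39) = -13.29*w^2 - 3.91*w + 4.22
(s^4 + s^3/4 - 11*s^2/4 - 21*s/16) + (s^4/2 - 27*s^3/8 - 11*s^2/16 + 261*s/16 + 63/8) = 3*s^4/2 - 25*s^3/8 - 55*s^2/16 + 15*s + 63/8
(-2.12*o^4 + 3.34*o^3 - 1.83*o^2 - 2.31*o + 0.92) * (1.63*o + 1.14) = -3.4556*o^5 + 3.0274*o^4 + 0.8247*o^3 - 5.8515*o^2 - 1.1338*o + 1.0488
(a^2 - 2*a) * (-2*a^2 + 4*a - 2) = -2*a^4 + 8*a^3 - 10*a^2 + 4*a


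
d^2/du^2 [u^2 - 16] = 2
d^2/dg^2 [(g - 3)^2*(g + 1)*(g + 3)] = 12*g^2 - 12*g - 24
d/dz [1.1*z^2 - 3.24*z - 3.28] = 2.2*z - 3.24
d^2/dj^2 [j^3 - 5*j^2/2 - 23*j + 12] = 6*j - 5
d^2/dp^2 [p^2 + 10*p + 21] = 2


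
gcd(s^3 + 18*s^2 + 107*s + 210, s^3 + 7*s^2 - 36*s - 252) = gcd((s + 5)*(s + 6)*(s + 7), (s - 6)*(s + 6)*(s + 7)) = s^2 + 13*s + 42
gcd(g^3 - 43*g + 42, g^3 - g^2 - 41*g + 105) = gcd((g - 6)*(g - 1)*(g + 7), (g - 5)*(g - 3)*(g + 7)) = g + 7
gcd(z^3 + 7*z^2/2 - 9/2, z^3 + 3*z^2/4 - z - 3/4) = z - 1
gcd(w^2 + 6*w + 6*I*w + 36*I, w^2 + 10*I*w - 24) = w + 6*I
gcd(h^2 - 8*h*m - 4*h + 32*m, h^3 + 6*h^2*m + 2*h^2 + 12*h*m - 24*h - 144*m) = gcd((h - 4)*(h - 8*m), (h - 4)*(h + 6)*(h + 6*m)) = h - 4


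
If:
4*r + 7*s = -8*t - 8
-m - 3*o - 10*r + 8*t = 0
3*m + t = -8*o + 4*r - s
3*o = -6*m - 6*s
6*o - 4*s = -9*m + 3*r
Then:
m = -16/1441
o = -3760/18733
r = -10928/18733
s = 2088/18733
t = -15096/18733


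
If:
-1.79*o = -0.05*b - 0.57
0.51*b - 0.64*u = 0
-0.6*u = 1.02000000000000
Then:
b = -2.13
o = 0.26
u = -1.70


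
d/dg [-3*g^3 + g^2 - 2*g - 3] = -9*g^2 + 2*g - 2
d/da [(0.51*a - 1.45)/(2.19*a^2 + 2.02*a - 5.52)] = (-1.1169*a^2 + 6.351*a + 0.1138)/(4.7961*a^4 + 8.8476*a^3 - 20.0972*a^2 - 22.3008*a + 30.4704)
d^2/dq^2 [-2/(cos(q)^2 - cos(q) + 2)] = 2*(-4*sin(q)^4 - 5*sin(q)^2 - 23*cos(q)/4 + 3*cos(3*q)/4 + 7)/(sin(q)^2 + cos(q) - 3)^3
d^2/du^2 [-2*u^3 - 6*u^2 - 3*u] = -12*u - 12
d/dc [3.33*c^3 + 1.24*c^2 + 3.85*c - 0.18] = 9.99*c^2 + 2.48*c + 3.85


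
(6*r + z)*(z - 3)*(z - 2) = 6*r*z^2 - 30*r*z + 36*r + z^3 - 5*z^2 + 6*z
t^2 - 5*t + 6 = (t - 3)*(t - 2)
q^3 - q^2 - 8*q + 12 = (q - 2)^2*(q + 3)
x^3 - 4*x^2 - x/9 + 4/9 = (x - 4)*(x - 1/3)*(x + 1/3)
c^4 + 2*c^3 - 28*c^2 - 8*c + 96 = (c - 4)*(c - 2)*(c + 2)*(c + 6)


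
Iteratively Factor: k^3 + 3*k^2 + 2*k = (k)*(k^2 + 3*k + 2) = k*(k + 2)*(k + 1)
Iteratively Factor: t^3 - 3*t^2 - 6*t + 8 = (t - 4)*(t^2 + t - 2) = (t - 4)*(t - 1)*(t + 2)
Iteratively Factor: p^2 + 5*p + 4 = (p + 1)*(p + 4)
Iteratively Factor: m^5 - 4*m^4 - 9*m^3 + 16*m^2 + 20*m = (m)*(m^4 - 4*m^3 - 9*m^2 + 16*m + 20) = m*(m - 2)*(m^3 - 2*m^2 - 13*m - 10) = m*(m - 2)*(m + 1)*(m^2 - 3*m - 10) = m*(m - 2)*(m + 1)*(m + 2)*(m - 5)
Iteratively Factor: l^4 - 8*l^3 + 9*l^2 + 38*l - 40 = (l - 4)*(l^3 - 4*l^2 - 7*l + 10) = (l - 5)*(l - 4)*(l^2 + l - 2) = (l - 5)*(l - 4)*(l - 1)*(l + 2)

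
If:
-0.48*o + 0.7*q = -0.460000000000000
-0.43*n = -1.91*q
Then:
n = 4.44186046511628*q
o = 1.45833333333333*q + 0.958333333333333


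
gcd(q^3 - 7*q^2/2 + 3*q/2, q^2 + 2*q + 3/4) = 1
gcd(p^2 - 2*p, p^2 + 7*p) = p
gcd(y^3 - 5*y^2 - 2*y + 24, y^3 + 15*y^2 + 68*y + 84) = y + 2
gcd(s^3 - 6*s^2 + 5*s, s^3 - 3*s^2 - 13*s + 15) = s^2 - 6*s + 5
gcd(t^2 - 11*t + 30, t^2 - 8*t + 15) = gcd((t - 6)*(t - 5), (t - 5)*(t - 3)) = t - 5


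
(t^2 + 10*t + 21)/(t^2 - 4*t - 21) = (t + 7)/(t - 7)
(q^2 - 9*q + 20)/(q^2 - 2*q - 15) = (q - 4)/(q + 3)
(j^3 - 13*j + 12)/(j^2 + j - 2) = (j^2 + j - 12)/(j + 2)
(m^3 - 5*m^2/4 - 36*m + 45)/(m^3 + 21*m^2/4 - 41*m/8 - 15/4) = 2*(m - 6)/(2*m + 1)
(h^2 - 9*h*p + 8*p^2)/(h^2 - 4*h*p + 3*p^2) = (-h + 8*p)/(-h + 3*p)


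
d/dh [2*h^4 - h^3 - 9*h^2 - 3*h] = 8*h^3 - 3*h^2 - 18*h - 3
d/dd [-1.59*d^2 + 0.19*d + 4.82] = 0.19 - 3.18*d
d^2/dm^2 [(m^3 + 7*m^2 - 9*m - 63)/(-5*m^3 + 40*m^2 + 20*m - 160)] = 2*(-3*m^6 + 3*m^5 + 54*m^4 - 380*m^3 + 924*m^2 + 768*m + 2224)/(m^9 - 24*m^8 + 180*m^7 - 224*m^6 - 2256*m^5 + 4992*m^4 + 9152*m^3 - 23040*m^2 - 12288*m + 32768)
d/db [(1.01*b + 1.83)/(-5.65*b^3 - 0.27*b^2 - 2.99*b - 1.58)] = (11.413*b^3 + 31.2912*b^2 + 0.9882*b + 3.8759)/(31.9225*b^6 + 3.051*b^5 + 33.8599*b^4 + 19.4686*b^3 + 9.7933*b^2 + 9.4484*b + 2.4964)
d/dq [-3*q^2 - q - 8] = -6*q - 1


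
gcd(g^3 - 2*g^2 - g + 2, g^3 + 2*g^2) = 1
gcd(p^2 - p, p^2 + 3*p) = p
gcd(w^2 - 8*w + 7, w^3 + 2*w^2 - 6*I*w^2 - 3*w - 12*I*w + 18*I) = w - 1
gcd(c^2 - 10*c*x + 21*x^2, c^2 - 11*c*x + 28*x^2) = -c + 7*x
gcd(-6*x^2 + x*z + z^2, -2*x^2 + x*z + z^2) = 1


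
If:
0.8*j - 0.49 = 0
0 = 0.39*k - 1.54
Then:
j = 0.61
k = 3.95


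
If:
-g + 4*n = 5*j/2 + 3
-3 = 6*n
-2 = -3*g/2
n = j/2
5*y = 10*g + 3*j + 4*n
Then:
No Solution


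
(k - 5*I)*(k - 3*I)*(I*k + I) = I*k^3 + 8*k^2 + I*k^2 + 8*k - 15*I*k - 15*I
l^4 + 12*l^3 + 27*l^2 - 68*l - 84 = (l - 2)*(l + 1)*(l + 6)*(l + 7)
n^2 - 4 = (n - 2)*(n + 2)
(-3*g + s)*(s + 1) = -3*g*s - 3*g + s^2 + s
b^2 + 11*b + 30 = (b + 5)*(b + 6)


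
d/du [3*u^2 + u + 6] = 6*u + 1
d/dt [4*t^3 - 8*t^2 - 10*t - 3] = 12*t^2 - 16*t - 10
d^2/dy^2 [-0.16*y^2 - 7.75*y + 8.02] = -0.320000000000000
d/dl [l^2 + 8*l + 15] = 2*l + 8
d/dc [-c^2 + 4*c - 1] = 4 - 2*c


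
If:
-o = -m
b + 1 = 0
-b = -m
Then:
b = -1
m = -1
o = -1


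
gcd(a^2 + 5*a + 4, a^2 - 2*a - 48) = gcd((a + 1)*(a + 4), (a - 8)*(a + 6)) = 1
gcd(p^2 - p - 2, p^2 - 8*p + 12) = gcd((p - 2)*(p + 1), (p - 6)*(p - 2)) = p - 2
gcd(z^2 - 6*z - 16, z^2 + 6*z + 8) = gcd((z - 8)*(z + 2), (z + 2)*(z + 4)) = z + 2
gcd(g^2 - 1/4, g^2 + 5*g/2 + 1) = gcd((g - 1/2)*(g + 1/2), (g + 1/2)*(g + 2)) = g + 1/2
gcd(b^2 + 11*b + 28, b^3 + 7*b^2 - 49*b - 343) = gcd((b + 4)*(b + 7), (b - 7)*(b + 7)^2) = b + 7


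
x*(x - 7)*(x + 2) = x^3 - 5*x^2 - 14*x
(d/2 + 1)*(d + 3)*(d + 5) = d^3/2 + 5*d^2 + 31*d/2 + 15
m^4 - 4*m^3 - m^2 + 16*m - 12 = (m - 3)*(m - 2)*(m - 1)*(m + 2)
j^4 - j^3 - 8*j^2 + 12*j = j*(j - 2)^2*(j + 3)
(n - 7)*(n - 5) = n^2 - 12*n + 35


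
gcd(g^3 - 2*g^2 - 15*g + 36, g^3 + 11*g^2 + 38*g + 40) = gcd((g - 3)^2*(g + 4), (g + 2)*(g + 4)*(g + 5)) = g + 4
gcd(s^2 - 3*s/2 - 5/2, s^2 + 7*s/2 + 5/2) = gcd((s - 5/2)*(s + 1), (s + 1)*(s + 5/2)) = s + 1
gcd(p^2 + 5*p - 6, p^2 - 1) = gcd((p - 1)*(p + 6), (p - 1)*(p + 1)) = p - 1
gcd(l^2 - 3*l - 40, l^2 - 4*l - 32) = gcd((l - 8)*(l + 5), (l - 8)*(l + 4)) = l - 8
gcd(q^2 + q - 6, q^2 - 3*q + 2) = q - 2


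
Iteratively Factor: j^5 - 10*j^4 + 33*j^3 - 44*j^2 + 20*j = (j)*(j^4 - 10*j^3 + 33*j^2 - 44*j + 20) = j*(j - 1)*(j^3 - 9*j^2 + 24*j - 20) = j*(j - 2)*(j - 1)*(j^2 - 7*j + 10) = j*(j - 2)^2*(j - 1)*(j - 5)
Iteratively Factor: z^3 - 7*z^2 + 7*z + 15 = (z - 3)*(z^2 - 4*z - 5) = (z - 5)*(z - 3)*(z + 1)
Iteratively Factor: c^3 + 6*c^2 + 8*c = (c + 4)*(c^2 + 2*c) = c*(c + 4)*(c + 2)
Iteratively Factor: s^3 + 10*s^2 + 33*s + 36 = (s + 3)*(s^2 + 7*s + 12) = (s + 3)*(s + 4)*(s + 3)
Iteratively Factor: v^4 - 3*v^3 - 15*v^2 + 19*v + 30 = (v + 1)*(v^3 - 4*v^2 - 11*v + 30) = (v - 2)*(v + 1)*(v^2 - 2*v - 15) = (v - 5)*(v - 2)*(v + 1)*(v + 3)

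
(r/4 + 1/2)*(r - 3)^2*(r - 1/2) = r^4/4 - 9*r^3/8 - r^2/4 + 39*r/8 - 9/4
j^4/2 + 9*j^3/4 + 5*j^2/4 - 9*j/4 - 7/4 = (j/2 + 1/2)*(j - 1)*(j + 1)*(j + 7/2)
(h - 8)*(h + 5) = h^2 - 3*h - 40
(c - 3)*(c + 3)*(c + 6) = c^3 + 6*c^2 - 9*c - 54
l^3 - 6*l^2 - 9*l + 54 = (l - 6)*(l - 3)*(l + 3)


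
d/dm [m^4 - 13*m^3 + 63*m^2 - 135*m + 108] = 4*m^3 - 39*m^2 + 126*m - 135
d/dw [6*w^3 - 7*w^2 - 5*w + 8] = 18*w^2 - 14*w - 5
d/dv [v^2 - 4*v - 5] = 2*v - 4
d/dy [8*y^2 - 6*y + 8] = 16*y - 6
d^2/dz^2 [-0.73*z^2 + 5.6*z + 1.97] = -1.46000000000000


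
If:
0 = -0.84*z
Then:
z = 0.00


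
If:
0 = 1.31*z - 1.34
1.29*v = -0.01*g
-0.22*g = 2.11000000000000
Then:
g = -9.59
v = 0.07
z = 1.02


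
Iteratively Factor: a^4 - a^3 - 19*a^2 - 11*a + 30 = (a - 5)*(a^3 + 4*a^2 + a - 6) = (a - 5)*(a + 2)*(a^2 + 2*a - 3) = (a - 5)*(a - 1)*(a + 2)*(a + 3)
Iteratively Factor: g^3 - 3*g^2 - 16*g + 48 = (g - 3)*(g^2 - 16) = (g - 3)*(g + 4)*(g - 4)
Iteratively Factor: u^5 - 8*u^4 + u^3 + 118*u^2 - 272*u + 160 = (u - 2)*(u^4 - 6*u^3 - 11*u^2 + 96*u - 80) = (u - 4)*(u - 2)*(u^3 - 2*u^2 - 19*u + 20) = (u - 5)*(u - 4)*(u - 2)*(u^2 + 3*u - 4) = (u - 5)*(u - 4)*(u - 2)*(u - 1)*(u + 4)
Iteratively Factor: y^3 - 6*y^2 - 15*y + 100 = (y - 5)*(y^2 - y - 20) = (y - 5)*(y + 4)*(y - 5)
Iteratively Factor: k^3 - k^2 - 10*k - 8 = (k + 1)*(k^2 - 2*k - 8) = (k + 1)*(k + 2)*(k - 4)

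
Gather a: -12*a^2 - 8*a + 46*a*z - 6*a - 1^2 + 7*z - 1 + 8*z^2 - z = -12*a^2 + a*(46*z - 14) + 8*z^2 + 6*z - 2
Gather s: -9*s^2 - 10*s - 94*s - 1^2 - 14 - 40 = -9*s^2 - 104*s - 55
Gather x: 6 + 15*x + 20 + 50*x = 65*x + 26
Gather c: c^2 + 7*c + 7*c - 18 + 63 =c^2 + 14*c + 45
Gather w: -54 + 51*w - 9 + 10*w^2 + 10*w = 10*w^2 + 61*w - 63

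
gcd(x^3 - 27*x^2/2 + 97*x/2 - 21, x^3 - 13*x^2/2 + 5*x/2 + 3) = x - 6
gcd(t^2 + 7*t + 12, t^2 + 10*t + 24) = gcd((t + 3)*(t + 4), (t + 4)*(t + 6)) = t + 4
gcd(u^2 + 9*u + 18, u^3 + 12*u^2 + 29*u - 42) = u + 6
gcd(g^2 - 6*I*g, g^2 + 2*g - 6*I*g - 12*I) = g - 6*I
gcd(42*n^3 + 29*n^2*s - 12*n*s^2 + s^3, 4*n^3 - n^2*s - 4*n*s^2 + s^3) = n + s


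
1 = 1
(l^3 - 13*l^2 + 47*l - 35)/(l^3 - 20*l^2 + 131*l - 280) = (l - 1)/(l - 8)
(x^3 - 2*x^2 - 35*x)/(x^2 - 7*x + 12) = x*(x^2 - 2*x - 35)/(x^2 - 7*x + 12)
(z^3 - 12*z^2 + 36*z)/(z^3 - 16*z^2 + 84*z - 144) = z/(z - 4)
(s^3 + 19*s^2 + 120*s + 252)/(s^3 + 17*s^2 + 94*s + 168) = (s + 6)/(s + 4)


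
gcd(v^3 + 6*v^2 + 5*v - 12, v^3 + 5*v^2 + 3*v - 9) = v^2 + 2*v - 3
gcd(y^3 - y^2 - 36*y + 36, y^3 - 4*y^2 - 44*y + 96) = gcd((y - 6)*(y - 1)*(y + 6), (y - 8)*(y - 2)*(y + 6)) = y + 6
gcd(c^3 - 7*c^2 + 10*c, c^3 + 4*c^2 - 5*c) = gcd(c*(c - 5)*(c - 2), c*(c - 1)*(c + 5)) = c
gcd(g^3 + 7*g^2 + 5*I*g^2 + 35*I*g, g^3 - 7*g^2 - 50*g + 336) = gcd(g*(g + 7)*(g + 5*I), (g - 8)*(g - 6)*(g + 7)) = g + 7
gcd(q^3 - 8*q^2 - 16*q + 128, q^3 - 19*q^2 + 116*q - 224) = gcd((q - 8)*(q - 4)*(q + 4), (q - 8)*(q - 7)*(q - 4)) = q^2 - 12*q + 32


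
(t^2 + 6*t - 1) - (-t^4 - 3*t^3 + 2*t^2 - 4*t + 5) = t^4 + 3*t^3 - t^2 + 10*t - 6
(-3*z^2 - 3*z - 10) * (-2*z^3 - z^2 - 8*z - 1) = 6*z^5 + 9*z^4 + 47*z^3 + 37*z^2 + 83*z + 10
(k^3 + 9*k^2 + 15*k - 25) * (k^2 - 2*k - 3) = k^5 + 7*k^4 - 6*k^3 - 82*k^2 + 5*k + 75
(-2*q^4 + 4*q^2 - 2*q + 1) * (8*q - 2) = -16*q^5 + 4*q^4 + 32*q^3 - 24*q^2 + 12*q - 2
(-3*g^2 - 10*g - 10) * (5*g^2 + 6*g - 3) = -15*g^4 - 68*g^3 - 101*g^2 - 30*g + 30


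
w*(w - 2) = w^2 - 2*w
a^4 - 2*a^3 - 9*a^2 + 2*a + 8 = (a - 4)*(a - 1)*(a + 1)*(a + 2)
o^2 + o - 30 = (o - 5)*(o + 6)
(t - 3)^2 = t^2 - 6*t + 9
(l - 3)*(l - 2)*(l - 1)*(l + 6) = l^4 - 25*l^2 + 60*l - 36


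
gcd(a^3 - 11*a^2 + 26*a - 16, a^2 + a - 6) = a - 2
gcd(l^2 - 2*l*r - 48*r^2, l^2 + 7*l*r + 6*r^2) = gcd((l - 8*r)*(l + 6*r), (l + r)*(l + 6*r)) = l + 6*r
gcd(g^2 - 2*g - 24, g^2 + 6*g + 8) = g + 4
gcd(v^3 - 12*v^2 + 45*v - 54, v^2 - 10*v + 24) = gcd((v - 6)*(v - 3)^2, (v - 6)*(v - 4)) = v - 6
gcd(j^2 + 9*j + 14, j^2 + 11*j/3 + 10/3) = j + 2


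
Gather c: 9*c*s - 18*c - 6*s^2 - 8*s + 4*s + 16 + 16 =c*(9*s - 18) - 6*s^2 - 4*s + 32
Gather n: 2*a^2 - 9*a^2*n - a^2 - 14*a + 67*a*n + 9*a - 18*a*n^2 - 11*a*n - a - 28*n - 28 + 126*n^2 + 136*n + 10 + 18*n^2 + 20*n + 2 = a^2 - 6*a + n^2*(144 - 18*a) + n*(-9*a^2 + 56*a + 128) - 16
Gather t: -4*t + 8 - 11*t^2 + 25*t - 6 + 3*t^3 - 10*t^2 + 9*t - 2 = 3*t^3 - 21*t^2 + 30*t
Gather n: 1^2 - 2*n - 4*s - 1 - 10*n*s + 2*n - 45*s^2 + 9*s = -10*n*s - 45*s^2 + 5*s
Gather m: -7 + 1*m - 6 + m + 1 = 2*m - 12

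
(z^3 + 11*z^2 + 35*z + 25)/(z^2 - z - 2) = (z^2 + 10*z + 25)/(z - 2)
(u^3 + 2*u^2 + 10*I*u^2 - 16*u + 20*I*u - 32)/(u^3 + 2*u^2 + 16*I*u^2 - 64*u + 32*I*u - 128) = (u + 2*I)/(u + 8*I)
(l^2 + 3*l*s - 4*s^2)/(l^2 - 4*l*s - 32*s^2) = (-l + s)/(-l + 8*s)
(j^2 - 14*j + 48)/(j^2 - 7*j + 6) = (j - 8)/(j - 1)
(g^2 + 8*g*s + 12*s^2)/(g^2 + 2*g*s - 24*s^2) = (-g - 2*s)/(-g + 4*s)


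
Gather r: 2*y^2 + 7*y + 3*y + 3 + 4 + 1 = 2*y^2 + 10*y + 8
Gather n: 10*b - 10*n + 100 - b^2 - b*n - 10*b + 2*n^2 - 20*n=-b^2 + 2*n^2 + n*(-b - 30) + 100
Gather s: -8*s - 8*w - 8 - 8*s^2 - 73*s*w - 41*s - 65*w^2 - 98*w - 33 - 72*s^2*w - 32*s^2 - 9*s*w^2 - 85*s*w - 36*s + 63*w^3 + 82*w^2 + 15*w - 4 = s^2*(-72*w - 40) + s*(-9*w^2 - 158*w - 85) + 63*w^3 + 17*w^2 - 91*w - 45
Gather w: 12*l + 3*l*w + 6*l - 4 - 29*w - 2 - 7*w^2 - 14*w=18*l - 7*w^2 + w*(3*l - 43) - 6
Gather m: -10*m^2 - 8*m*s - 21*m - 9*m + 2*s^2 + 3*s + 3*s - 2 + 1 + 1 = -10*m^2 + m*(-8*s - 30) + 2*s^2 + 6*s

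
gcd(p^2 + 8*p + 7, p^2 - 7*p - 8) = p + 1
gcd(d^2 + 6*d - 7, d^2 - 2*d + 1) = d - 1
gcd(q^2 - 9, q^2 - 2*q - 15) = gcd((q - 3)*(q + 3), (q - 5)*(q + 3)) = q + 3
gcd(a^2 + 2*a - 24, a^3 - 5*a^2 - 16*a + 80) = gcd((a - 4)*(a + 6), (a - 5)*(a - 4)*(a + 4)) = a - 4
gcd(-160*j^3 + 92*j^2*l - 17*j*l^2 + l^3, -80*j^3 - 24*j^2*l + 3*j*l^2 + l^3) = 5*j - l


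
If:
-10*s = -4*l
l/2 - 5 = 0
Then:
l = 10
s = 4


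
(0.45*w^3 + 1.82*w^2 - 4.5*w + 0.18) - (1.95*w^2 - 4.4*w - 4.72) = 0.45*w^3 - 0.13*w^2 - 0.0999999999999996*w + 4.9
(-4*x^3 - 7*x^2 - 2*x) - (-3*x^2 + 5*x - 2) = -4*x^3 - 4*x^2 - 7*x + 2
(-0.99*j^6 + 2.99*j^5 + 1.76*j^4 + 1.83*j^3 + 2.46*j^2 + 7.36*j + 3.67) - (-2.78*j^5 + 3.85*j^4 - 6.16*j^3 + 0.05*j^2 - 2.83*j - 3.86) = -0.99*j^6 + 5.77*j^5 - 2.09*j^4 + 7.99*j^3 + 2.41*j^2 + 10.19*j + 7.53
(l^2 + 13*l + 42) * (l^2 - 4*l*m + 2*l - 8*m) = l^4 - 4*l^3*m + 15*l^3 - 60*l^2*m + 68*l^2 - 272*l*m + 84*l - 336*m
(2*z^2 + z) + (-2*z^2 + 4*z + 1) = 5*z + 1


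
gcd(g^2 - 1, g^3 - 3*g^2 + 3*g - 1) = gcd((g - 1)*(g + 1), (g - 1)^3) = g - 1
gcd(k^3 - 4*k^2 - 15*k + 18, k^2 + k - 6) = k + 3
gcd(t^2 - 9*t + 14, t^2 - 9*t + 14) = t^2 - 9*t + 14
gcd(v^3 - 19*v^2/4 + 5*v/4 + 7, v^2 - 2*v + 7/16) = v - 7/4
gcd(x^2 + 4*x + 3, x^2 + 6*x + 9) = x + 3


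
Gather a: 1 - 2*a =1 - 2*a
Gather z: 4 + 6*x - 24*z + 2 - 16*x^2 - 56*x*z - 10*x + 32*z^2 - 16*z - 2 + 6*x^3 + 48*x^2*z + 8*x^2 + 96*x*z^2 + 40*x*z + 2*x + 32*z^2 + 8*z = 6*x^3 - 8*x^2 - 2*x + z^2*(96*x + 64) + z*(48*x^2 - 16*x - 32) + 4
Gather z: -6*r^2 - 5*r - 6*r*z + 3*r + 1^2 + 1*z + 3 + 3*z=-6*r^2 - 2*r + z*(4 - 6*r) + 4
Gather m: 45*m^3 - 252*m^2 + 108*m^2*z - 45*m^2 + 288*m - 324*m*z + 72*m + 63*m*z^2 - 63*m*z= 45*m^3 + m^2*(108*z - 297) + m*(63*z^2 - 387*z + 360)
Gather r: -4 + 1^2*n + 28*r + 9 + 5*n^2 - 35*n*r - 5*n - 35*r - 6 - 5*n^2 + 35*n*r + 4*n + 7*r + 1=0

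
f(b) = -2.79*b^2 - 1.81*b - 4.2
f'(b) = -5.58*b - 1.81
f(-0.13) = -4.01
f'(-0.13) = -1.08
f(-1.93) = -11.10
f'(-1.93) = 8.96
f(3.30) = -40.56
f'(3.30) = -20.22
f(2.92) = -33.27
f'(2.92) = -18.10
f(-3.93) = -40.18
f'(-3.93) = 20.12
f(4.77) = -76.31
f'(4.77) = -28.43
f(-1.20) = -6.05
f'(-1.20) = 4.89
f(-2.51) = -17.23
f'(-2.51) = 12.20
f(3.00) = -34.74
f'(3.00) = -18.55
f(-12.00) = -384.24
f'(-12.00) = 65.15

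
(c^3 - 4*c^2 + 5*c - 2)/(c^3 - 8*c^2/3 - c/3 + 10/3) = 3*(c^2 - 2*c + 1)/(3*c^2 - 2*c - 5)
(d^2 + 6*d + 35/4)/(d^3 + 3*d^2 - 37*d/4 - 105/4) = 1/(d - 3)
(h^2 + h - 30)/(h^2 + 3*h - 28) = (h^2 + h - 30)/(h^2 + 3*h - 28)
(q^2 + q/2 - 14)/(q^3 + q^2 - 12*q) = (q - 7/2)/(q*(q - 3))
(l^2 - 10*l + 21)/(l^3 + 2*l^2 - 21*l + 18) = (l - 7)/(l^2 + 5*l - 6)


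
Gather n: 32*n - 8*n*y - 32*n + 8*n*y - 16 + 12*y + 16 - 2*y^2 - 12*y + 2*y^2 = 0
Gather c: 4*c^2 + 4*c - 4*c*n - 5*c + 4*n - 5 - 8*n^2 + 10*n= 4*c^2 + c*(-4*n - 1) - 8*n^2 + 14*n - 5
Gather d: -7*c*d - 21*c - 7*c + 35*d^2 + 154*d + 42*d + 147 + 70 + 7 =-28*c + 35*d^2 + d*(196 - 7*c) + 224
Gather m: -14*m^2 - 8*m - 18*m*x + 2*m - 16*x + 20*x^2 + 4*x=-14*m^2 + m*(-18*x - 6) + 20*x^2 - 12*x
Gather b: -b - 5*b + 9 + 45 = 54 - 6*b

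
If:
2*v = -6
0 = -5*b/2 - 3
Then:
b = -6/5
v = -3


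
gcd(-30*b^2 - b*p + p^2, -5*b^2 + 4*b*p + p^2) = 5*b + p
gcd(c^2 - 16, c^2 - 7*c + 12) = c - 4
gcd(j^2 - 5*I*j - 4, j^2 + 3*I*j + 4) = j - I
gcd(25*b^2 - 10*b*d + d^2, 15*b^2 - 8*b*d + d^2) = 5*b - d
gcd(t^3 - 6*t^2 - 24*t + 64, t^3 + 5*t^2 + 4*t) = t + 4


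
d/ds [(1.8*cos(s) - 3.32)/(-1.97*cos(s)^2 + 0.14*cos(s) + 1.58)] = (-3.546*cos(s)^2 + 13.0808*cos(s) - 3.3088)*sin(s)/(3.8809*cos(s)^4 - 0.5516*cos(s)^3 - 6.2056*cos(s)^2 + 0.4424*cos(s) + 2.4964)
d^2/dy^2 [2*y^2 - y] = 4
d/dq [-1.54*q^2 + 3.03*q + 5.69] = 3.03 - 3.08*q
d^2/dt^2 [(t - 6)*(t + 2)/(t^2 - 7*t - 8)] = 6*(t^3 - 4*t^2 + 52*t - 132)/(t^6 - 21*t^5 + 123*t^4 - 7*t^3 - 984*t^2 - 1344*t - 512)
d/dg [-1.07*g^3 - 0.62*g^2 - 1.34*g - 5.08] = -3.21*g^2 - 1.24*g - 1.34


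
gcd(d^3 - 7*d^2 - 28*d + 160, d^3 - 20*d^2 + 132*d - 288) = d - 8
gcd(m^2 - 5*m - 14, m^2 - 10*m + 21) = m - 7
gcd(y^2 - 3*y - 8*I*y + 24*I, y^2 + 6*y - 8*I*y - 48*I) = y - 8*I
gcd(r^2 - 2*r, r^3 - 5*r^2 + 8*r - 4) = r - 2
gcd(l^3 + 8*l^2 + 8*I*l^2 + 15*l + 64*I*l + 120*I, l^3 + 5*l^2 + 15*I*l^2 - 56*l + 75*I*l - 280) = l^2 + l*(5 + 8*I) + 40*I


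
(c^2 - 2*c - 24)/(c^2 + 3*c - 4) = (c - 6)/(c - 1)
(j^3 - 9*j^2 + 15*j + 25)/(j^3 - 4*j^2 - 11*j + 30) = (j^2 - 4*j - 5)/(j^2 + j - 6)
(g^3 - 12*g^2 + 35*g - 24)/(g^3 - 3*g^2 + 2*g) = (g^2 - 11*g + 24)/(g*(g - 2))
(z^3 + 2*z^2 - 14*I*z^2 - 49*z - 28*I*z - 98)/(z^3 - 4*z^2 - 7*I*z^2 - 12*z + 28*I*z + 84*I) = (z - 7*I)/(z - 6)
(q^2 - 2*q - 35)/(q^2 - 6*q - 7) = (q + 5)/(q + 1)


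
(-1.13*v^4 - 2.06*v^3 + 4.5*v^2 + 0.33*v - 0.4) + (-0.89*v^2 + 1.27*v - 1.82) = -1.13*v^4 - 2.06*v^3 + 3.61*v^2 + 1.6*v - 2.22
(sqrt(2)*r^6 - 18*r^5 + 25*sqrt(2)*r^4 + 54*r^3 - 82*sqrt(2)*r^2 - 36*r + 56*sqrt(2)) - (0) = sqrt(2)*r^6 - 18*r^5 + 25*sqrt(2)*r^4 + 54*r^3 - 82*sqrt(2)*r^2 - 36*r + 56*sqrt(2)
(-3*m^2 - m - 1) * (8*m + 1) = -24*m^3 - 11*m^2 - 9*m - 1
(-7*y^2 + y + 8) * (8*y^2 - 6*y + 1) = -56*y^4 + 50*y^3 + 51*y^2 - 47*y + 8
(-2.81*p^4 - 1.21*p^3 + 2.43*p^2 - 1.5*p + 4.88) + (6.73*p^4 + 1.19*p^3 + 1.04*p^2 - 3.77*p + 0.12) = 3.92*p^4 - 0.02*p^3 + 3.47*p^2 - 5.27*p + 5.0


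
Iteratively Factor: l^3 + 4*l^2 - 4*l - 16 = (l + 2)*(l^2 + 2*l - 8) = (l + 2)*(l + 4)*(l - 2)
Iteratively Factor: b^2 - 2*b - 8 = (b - 4)*(b + 2)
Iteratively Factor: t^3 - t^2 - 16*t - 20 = (t + 2)*(t^2 - 3*t - 10) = (t - 5)*(t + 2)*(t + 2)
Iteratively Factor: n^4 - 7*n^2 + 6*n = (n - 2)*(n^3 + 2*n^2 - 3*n) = (n - 2)*(n + 3)*(n^2 - n) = (n - 2)*(n - 1)*(n + 3)*(n)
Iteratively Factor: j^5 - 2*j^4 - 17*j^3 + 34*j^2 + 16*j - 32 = (j - 1)*(j^4 - j^3 - 18*j^2 + 16*j + 32) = (j - 4)*(j - 1)*(j^3 + 3*j^2 - 6*j - 8) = (j - 4)*(j - 1)*(j + 1)*(j^2 + 2*j - 8) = (j - 4)*(j - 2)*(j - 1)*(j + 1)*(j + 4)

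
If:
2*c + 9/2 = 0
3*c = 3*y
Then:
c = -9/4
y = -9/4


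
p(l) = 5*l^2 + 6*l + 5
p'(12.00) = 126.00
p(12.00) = 797.00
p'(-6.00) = -54.00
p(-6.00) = 149.00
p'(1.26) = 18.60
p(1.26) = 20.50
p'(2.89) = 34.90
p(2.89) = 64.10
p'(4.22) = 48.20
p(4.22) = 119.36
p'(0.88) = 14.80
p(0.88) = 14.15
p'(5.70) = 63.00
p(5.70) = 201.65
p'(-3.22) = -26.20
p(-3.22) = 37.52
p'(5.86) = 64.60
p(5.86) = 211.86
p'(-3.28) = -26.80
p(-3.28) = 39.11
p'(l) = 10*l + 6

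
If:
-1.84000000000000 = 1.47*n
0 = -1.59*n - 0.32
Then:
No Solution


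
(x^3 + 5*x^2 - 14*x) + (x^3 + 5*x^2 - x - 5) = 2*x^3 + 10*x^2 - 15*x - 5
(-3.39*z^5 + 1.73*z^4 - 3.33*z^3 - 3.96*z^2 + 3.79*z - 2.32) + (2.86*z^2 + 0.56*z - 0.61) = -3.39*z^5 + 1.73*z^4 - 3.33*z^3 - 1.1*z^2 + 4.35*z - 2.93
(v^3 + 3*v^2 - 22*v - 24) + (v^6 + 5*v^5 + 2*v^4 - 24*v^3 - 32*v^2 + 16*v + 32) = v^6 + 5*v^5 + 2*v^4 - 23*v^3 - 29*v^2 - 6*v + 8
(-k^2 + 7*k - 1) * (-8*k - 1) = 8*k^3 - 55*k^2 + k + 1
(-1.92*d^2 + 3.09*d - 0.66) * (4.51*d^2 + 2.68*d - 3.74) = -8.6592*d^4 + 8.7903*d^3 + 12.4854*d^2 - 13.3254*d + 2.4684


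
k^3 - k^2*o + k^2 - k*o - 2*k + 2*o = (k - 1)*(k + 2)*(k - o)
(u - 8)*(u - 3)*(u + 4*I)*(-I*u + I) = -I*u^4 + 4*u^3 + 12*I*u^3 - 48*u^2 - 35*I*u^2 + 140*u + 24*I*u - 96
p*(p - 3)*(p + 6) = p^3 + 3*p^2 - 18*p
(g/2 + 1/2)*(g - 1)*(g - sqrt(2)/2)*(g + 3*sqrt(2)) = g^4/2 + 5*sqrt(2)*g^3/4 - 2*g^2 - 5*sqrt(2)*g/4 + 3/2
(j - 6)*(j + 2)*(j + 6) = j^3 + 2*j^2 - 36*j - 72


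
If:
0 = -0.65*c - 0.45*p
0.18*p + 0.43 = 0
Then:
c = 1.65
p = -2.39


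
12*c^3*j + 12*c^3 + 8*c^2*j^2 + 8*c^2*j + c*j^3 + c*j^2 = (2*c + j)*(6*c + j)*(c*j + c)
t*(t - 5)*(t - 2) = t^3 - 7*t^2 + 10*t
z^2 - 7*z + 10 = (z - 5)*(z - 2)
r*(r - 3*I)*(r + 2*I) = r^3 - I*r^2 + 6*r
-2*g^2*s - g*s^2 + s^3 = s*(-2*g + s)*(g + s)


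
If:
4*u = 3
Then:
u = 3/4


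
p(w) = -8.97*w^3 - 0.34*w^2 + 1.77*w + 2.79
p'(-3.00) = -238.38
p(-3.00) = 236.61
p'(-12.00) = -3865.11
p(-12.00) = 15432.75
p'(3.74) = -377.18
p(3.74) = -464.60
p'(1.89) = -95.64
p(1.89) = -55.64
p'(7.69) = -1594.81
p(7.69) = -4082.87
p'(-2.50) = -164.72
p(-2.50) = 136.40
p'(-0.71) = -11.31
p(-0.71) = 4.57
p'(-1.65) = -70.37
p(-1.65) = 39.24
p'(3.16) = -269.09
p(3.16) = -278.06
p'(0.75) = -13.88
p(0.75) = 0.14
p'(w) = -26.91*w^2 - 0.68*w + 1.77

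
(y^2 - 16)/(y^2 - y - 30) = (16 - y^2)/(-y^2 + y + 30)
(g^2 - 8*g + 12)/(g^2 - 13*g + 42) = (g - 2)/(g - 7)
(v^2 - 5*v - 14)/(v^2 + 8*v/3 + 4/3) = 3*(v - 7)/(3*v + 2)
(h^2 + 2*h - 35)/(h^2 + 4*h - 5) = (h^2 + 2*h - 35)/(h^2 + 4*h - 5)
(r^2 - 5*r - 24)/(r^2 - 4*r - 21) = (r - 8)/(r - 7)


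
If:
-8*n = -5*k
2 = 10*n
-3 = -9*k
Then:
No Solution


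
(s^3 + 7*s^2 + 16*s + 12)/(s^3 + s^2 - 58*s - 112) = (s^2 + 5*s + 6)/(s^2 - s - 56)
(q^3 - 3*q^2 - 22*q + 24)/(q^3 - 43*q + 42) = (q + 4)/(q + 7)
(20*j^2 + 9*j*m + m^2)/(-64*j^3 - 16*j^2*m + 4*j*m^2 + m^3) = (-5*j - m)/(16*j^2 - m^2)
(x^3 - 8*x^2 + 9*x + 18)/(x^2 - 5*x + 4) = (x^3 - 8*x^2 + 9*x + 18)/(x^2 - 5*x + 4)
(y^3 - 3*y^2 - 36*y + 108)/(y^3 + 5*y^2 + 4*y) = (y^3 - 3*y^2 - 36*y + 108)/(y*(y^2 + 5*y + 4))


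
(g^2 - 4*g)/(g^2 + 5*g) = (g - 4)/(g + 5)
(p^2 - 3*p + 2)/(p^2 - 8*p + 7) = (p - 2)/(p - 7)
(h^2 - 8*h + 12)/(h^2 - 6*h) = (h - 2)/h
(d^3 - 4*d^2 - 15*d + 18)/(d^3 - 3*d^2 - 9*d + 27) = (d^2 - 7*d + 6)/(d^2 - 6*d + 9)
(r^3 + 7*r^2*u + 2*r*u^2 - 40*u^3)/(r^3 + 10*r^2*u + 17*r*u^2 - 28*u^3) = (r^2 + 3*r*u - 10*u^2)/(r^2 + 6*r*u - 7*u^2)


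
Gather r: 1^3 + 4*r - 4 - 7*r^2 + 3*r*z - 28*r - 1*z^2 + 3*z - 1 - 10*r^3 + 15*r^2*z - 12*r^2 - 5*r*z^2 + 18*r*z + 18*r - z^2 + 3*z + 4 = -10*r^3 + r^2*(15*z - 19) + r*(-5*z^2 + 21*z - 6) - 2*z^2 + 6*z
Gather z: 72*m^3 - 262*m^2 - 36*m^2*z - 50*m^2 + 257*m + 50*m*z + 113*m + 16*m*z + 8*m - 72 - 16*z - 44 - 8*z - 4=72*m^3 - 312*m^2 + 378*m + z*(-36*m^2 + 66*m - 24) - 120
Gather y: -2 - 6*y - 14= -6*y - 16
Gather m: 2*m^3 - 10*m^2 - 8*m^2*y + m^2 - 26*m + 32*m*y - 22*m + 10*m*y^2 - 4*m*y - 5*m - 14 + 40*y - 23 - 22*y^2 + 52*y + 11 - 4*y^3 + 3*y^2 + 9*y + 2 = 2*m^3 + m^2*(-8*y - 9) + m*(10*y^2 + 28*y - 53) - 4*y^3 - 19*y^2 + 101*y - 24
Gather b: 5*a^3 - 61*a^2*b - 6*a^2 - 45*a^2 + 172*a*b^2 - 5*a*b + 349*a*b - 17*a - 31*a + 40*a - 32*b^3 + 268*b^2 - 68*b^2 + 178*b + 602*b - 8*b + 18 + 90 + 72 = 5*a^3 - 51*a^2 - 8*a - 32*b^3 + b^2*(172*a + 200) + b*(-61*a^2 + 344*a + 772) + 180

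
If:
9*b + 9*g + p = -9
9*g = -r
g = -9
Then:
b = 8 - p/9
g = -9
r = 81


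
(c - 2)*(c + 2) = c^2 - 4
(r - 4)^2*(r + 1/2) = r^3 - 15*r^2/2 + 12*r + 8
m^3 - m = m*(m - 1)*(m + 1)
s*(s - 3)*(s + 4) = s^3 + s^2 - 12*s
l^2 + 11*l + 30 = (l + 5)*(l + 6)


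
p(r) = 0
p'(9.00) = 0.00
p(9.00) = 0.00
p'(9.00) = 0.00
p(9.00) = 0.00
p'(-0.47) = 0.00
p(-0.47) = 0.00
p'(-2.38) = 0.00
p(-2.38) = 0.00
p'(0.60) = 0.00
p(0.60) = 0.00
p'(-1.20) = 0.00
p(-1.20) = 0.00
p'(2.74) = 0.00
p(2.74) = 0.00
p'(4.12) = 0.00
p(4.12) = 0.00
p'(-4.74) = 0.00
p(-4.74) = 0.00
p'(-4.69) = 0.00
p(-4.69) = 0.00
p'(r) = 0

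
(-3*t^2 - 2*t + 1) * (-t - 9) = 3*t^3 + 29*t^2 + 17*t - 9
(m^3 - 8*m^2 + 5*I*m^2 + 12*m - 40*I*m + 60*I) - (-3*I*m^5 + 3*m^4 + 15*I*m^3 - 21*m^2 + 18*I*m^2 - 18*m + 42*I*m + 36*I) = 3*I*m^5 - 3*m^4 + m^3 - 15*I*m^3 + 13*m^2 - 13*I*m^2 + 30*m - 82*I*m + 24*I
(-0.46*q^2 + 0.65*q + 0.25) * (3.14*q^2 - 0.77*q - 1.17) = -1.4444*q^4 + 2.3952*q^3 + 0.8227*q^2 - 0.953*q - 0.2925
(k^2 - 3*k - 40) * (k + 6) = k^3 + 3*k^2 - 58*k - 240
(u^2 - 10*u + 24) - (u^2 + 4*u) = 24 - 14*u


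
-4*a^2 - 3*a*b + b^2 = (-4*a + b)*(a + b)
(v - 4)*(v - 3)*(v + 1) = v^3 - 6*v^2 + 5*v + 12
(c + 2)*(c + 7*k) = c^2 + 7*c*k + 2*c + 14*k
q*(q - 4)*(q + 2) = q^3 - 2*q^2 - 8*q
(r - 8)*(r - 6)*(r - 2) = r^3 - 16*r^2 + 76*r - 96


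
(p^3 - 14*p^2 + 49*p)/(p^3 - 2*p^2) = (p^2 - 14*p + 49)/(p*(p - 2))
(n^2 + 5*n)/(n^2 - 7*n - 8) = n*(n + 5)/(n^2 - 7*n - 8)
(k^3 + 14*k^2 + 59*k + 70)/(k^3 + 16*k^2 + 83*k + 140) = (k + 2)/(k + 4)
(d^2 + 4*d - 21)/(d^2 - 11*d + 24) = (d + 7)/(d - 8)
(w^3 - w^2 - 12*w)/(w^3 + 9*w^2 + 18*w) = (w - 4)/(w + 6)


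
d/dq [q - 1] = 1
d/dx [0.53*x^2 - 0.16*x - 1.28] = 1.06*x - 0.16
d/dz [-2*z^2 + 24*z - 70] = 24 - 4*z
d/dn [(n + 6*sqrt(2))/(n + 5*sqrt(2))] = -sqrt(2)/(n + 5*sqrt(2))^2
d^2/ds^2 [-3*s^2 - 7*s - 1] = -6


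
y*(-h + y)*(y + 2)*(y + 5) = -h*y^3 - 7*h*y^2 - 10*h*y + y^4 + 7*y^3 + 10*y^2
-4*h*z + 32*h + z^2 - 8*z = (-4*h + z)*(z - 8)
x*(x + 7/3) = x^2 + 7*x/3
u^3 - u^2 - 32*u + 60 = (u - 5)*(u - 2)*(u + 6)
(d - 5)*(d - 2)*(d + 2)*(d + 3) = d^4 - 2*d^3 - 19*d^2 + 8*d + 60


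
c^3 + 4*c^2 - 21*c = c*(c - 3)*(c + 7)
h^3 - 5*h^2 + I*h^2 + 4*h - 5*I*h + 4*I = (h - 4)*(h - 1)*(h + I)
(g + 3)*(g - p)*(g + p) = g^3 + 3*g^2 - g*p^2 - 3*p^2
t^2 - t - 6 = (t - 3)*(t + 2)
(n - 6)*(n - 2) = n^2 - 8*n + 12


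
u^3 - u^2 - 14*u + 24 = (u - 3)*(u - 2)*(u + 4)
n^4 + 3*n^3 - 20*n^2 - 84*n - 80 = (n - 5)*(n + 2)^2*(n + 4)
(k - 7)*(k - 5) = k^2 - 12*k + 35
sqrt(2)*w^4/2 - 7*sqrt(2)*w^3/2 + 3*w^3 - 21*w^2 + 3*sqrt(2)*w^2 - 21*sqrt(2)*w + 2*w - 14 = (w - 7)*(w + sqrt(2))^2*(sqrt(2)*w/2 + 1)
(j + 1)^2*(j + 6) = j^3 + 8*j^2 + 13*j + 6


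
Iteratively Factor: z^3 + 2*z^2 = (z + 2)*(z^2) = z*(z + 2)*(z)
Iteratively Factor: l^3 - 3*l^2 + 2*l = (l - 2)*(l^2 - l) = (l - 2)*(l - 1)*(l)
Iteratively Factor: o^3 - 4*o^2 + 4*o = (o - 2)*(o^2 - 2*o) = (o - 2)^2*(o)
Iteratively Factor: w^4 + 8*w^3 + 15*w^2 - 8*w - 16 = (w + 1)*(w^3 + 7*w^2 + 8*w - 16) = (w + 1)*(w + 4)*(w^2 + 3*w - 4) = (w + 1)*(w + 4)^2*(w - 1)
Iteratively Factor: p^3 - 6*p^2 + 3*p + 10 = (p - 2)*(p^2 - 4*p - 5) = (p - 2)*(p + 1)*(p - 5)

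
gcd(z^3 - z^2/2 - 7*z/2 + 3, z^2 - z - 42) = 1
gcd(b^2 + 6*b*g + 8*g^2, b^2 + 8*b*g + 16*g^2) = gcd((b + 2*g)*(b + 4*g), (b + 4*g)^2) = b + 4*g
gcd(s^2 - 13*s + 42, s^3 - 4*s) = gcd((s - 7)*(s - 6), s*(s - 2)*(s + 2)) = 1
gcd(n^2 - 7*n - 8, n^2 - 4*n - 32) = n - 8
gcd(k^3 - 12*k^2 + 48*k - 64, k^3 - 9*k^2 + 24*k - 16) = k^2 - 8*k + 16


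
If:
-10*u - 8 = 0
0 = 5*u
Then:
No Solution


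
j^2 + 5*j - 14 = (j - 2)*(j + 7)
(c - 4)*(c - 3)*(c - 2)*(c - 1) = c^4 - 10*c^3 + 35*c^2 - 50*c + 24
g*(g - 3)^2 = g^3 - 6*g^2 + 9*g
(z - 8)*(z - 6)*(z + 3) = z^3 - 11*z^2 + 6*z + 144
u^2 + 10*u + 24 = (u + 4)*(u + 6)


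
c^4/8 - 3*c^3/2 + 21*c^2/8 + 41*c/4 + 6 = (c/4 + 1/4)*(c/2 + 1/2)*(c - 8)*(c - 6)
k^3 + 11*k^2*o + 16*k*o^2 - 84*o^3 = (k - 2*o)*(k + 6*o)*(k + 7*o)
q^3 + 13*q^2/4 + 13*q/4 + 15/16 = (q + 1/2)*(q + 5/4)*(q + 3/2)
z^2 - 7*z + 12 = (z - 4)*(z - 3)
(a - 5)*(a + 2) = a^2 - 3*a - 10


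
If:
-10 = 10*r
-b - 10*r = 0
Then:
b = 10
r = -1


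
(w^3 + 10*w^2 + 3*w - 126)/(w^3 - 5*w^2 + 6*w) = (w^2 + 13*w + 42)/(w*(w - 2))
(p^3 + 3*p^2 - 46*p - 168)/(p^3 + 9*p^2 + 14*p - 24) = (p - 7)/(p - 1)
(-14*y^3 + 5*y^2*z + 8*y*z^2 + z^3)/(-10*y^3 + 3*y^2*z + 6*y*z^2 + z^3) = (7*y + z)/(5*y + z)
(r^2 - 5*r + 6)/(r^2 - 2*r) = (r - 3)/r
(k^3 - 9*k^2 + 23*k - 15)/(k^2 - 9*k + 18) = (k^2 - 6*k + 5)/(k - 6)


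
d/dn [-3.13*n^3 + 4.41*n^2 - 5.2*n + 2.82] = -9.39*n^2 + 8.82*n - 5.2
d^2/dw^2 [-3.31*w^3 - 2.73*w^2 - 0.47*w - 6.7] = -19.86*w - 5.46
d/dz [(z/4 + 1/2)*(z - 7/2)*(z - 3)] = 3*z^2/4 - 9*z/4 - 5/8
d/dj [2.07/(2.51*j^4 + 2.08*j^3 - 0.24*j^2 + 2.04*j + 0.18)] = (-20.7828*j^3 - 12.9168*j^2 + 0.9936*j - 4.2228)/(2.51*j^4 + 2.08*j^3 - 0.24*j^2 + 2.04*j + 0.18)^2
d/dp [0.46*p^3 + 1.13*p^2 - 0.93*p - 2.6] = 1.38*p^2 + 2.26*p - 0.93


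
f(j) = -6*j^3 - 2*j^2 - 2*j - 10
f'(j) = -18*j^2 - 4*j - 2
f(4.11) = -468.56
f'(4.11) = -322.50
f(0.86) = -17.02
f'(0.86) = -18.75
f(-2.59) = 86.01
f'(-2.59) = -112.39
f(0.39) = -11.44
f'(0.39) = -6.30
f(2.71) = -149.52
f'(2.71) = -145.03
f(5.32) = -980.66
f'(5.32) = -532.72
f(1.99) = -69.18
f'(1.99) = -81.24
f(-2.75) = 105.16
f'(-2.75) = -127.12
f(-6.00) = 1226.00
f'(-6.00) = -626.00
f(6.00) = -1390.00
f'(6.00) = -674.00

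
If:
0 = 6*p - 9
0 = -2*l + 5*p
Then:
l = 15/4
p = 3/2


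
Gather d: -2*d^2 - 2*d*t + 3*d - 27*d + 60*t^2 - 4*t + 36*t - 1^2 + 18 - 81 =-2*d^2 + d*(-2*t - 24) + 60*t^2 + 32*t - 64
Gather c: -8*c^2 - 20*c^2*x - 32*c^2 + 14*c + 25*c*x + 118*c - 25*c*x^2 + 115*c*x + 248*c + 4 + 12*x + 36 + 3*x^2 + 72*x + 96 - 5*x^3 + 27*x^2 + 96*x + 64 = c^2*(-20*x - 40) + c*(-25*x^2 + 140*x + 380) - 5*x^3 + 30*x^2 + 180*x + 200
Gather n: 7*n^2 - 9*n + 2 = 7*n^2 - 9*n + 2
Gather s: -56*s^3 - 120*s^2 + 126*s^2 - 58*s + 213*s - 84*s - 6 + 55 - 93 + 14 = -56*s^3 + 6*s^2 + 71*s - 30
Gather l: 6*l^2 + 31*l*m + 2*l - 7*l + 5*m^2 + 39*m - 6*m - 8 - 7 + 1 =6*l^2 + l*(31*m - 5) + 5*m^2 + 33*m - 14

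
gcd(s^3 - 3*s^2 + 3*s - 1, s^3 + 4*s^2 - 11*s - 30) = 1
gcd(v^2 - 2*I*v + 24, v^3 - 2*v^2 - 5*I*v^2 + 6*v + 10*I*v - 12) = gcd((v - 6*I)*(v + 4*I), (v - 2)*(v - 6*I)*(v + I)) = v - 6*I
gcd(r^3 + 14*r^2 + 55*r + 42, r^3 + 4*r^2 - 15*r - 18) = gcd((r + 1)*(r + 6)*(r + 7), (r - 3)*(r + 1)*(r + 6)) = r^2 + 7*r + 6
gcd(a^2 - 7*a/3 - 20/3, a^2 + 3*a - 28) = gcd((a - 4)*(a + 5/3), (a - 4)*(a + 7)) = a - 4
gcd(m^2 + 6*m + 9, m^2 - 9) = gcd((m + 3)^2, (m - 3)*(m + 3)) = m + 3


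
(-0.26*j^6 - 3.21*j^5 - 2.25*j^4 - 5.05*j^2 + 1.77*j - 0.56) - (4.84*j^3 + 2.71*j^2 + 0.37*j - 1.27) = -0.26*j^6 - 3.21*j^5 - 2.25*j^4 - 4.84*j^3 - 7.76*j^2 + 1.4*j + 0.71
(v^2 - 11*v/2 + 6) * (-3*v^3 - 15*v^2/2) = -3*v^5 + 9*v^4 + 93*v^3/4 - 45*v^2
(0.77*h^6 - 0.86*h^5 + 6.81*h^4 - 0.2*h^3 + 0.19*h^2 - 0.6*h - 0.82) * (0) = 0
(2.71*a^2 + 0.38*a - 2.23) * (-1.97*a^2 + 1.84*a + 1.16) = -5.3387*a^4 + 4.2378*a^3 + 8.2359*a^2 - 3.6624*a - 2.5868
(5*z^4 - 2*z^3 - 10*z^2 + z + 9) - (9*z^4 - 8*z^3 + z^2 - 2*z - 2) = -4*z^4 + 6*z^3 - 11*z^2 + 3*z + 11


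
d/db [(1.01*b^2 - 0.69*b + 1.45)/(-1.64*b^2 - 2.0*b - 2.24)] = (-3.1516*b^2 + 0.231199999999999*b + 4.4456)/(2.6896*b^4 + 6.56*b^3 + 11.3472*b^2 + 8.96*b + 5.0176)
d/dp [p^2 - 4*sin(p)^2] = 2*p - 4*sin(2*p)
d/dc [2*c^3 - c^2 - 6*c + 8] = 6*c^2 - 2*c - 6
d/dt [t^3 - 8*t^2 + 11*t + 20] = 3*t^2 - 16*t + 11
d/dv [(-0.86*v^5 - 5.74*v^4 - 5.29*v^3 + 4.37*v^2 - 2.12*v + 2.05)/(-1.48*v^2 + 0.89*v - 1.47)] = (3.8184*v^6 + 13.9288*v^5 - 1.1756*v^4 + 24.335*v^3 + 24.0806*v^2 - 6.7798*v + 1.2919)/(2.1904*v^4 - 2.6344*v^3 + 5.1433*v^2 - 2.6166*v + 2.1609)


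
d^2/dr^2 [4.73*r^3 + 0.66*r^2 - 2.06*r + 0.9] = 28.38*r + 1.32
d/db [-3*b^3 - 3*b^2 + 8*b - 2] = -9*b^2 - 6*b + 8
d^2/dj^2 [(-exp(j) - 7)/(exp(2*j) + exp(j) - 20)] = (-exp(4*j) - 27*exp(3*j) - 141*exp(2*j) - 587*exp(j) - 540)*exp(j)/(exp(6*j) + 3*exp(5*j) - 57*exp(4*j) - 119*exp(3*j) + 1140*exp(2*j) + 1200*exp(j) - 8000)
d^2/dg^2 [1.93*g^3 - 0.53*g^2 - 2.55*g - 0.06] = 11.58*g - 1.06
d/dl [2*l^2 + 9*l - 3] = 4*l + 9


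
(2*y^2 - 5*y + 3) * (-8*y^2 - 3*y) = -16*y^4 + 34*y^3 - 9*y^2 - 9*y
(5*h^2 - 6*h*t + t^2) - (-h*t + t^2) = 5*h^2 - 5*h*t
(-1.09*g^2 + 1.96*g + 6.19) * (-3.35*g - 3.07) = 3.6515*g^3 - 3.2197*g^2 - 26.7537*g - 19.0033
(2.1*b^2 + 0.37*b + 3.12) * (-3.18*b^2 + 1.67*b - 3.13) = -6.678*b^4 + 2.3304*b^3 - 15.8767*b^2 + 4.0523*b - 9.7656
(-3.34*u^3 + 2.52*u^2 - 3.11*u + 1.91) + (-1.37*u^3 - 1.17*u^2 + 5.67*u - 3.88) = -4.71*u^3 + 1.35*u^2 + 2.56*u - 1.97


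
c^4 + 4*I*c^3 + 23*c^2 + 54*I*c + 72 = (c - 4*I)*(c - I)*(c + 3*I)*(c + 6*I)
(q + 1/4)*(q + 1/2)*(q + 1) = q^3 + 7*q^2/4 + 7*q/8 + 1/8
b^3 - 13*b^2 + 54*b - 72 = (b - 6)*(b - 4)*(b - 3)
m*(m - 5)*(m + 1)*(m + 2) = m^4 - 2*m^3 - 13*m^2 - 10*m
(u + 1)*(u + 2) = u^2 + 3*u + 2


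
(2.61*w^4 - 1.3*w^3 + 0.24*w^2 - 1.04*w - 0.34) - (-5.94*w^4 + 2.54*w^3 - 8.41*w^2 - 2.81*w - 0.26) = 8.55*w^4 - 3.84*w^3 + 8.65*w^2 + 1.77*w - 0.08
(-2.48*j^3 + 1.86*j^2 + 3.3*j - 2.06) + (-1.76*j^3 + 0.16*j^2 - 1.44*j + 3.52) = -4.24*j^3 + 2.02*j^2 + 1.86*j + 1.46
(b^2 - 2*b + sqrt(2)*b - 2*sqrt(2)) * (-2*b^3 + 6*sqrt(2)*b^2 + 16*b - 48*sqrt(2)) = -2*b^5 + 4*b^4 + 4*sqrt(2)*b^4 - 8*sqrt(2)*b^3 + 28*b^3 - 56*b^2 - 32*sqrt(2)*b^2 - 96*b + 64*sqrt(2)*b + 192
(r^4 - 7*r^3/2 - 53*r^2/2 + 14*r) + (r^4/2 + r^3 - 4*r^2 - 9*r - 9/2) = 3*r^4/2 - 5*r^3/2 - 61*r^2/2 + 5*r - 9/2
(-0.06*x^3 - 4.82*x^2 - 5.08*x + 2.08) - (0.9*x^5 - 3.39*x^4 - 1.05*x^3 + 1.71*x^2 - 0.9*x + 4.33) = -0.9*x^5 + 3.39*x^4 + 0.99*x^3 - 6.53*x^2 - 4.18*x - 2.25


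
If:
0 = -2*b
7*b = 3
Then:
No Solution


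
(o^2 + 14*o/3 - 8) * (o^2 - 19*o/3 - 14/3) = o^4 - 5*o^3/3 - 380*o^2/9 + 260*o/9 + 112/3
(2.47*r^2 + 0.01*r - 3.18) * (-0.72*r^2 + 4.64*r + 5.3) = -1.7784*r^4 + 11.4536*r^3 + 15.427*r^2 - 14.7022*r - 16.854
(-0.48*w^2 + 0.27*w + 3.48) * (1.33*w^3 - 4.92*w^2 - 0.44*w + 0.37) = -0.6384*w^5 + 2.7207*w^4 + 3.5112*w^3 - 17.418*w^2 - 1.4313*w + 1.2876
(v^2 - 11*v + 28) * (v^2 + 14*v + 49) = v^4 + 3*v^3 - 77*v^2 - 147*v + 1372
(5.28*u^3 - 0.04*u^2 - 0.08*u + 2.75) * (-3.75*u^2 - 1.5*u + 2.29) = -19.8*u^5 - 7.77*u^4 + 12.4512*u^3 - 10.2841*u^2 - 4.3082*u + 6.2975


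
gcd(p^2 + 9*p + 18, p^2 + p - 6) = p + 3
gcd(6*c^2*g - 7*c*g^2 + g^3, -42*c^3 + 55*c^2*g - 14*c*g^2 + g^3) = 6*c^2 - 7*c*g + g^2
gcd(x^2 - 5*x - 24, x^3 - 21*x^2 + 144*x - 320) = x - 8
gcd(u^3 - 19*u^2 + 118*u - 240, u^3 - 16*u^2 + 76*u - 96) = u^2 - 14*u + 48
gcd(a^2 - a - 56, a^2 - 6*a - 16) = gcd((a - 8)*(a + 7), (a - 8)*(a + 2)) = a - 8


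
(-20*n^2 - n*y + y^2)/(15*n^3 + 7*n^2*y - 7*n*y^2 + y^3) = (4*n + y)/(-3*n^2 - 2*n*y + y^2)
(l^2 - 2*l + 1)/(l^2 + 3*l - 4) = (l - 1)/(l + 4)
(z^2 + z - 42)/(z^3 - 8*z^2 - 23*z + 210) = (z + 7)/(z^2 - 2*z - 35)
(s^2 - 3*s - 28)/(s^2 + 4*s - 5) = (s^2 - 3*s - 28)/(s^2 + 4*s - 5)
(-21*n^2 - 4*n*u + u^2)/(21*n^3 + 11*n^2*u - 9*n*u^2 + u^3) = (3*n + u)/(-3*n^2 - 2*n*u + u^2)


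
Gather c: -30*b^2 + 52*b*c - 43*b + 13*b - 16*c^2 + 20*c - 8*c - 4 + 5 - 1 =-30*b^2 - 30*b - 16*c^2 + c*(52*b + 12)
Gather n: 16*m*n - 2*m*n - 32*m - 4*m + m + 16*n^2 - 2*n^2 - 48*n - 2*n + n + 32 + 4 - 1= -35*m + 14*n^2 + n*(14*m - 49) + 35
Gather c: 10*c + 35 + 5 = 10*c + 40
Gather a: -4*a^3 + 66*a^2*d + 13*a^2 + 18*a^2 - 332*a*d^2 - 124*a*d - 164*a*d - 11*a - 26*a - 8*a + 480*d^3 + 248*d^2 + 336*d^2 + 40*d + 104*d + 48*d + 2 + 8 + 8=-4*a^3 + a^2*(66*d + 31) + a*(-332*d^2 - 288*d - 45) + 480*d^3 + 584*d^2 + 192*d + 18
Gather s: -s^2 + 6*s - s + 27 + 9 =-s^2 + 5*s + 36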